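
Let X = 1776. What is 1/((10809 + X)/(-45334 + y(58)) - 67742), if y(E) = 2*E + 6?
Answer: -45212/3062763889 ≈ -1.4762e-5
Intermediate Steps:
y(E) = 6 + 2*E
1/((10809 + X)/(-45334 + y(58)) - 67742) = 1/((10809 + 1776)/(-45334 + (6 + 2*58)) - 67742) = 1/(12585/(-45334 + (6 + 116)) - 67742) = 1/(12585/(-45334 + 122) - 67742) = 1/(12585/(-45212) - 67742) = 1/(12585*(-1/45212) - 67742) = 1/(-12585/45212 - 67742) = 1/(-3062763889/45212) = -45212/3062763889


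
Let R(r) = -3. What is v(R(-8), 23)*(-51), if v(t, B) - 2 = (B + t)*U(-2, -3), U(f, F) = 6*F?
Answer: 18258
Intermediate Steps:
v(t, B) = 2 - 18*B - 18*t (v(t, B) = 2 + (B + t)*(6*(-3)) = 2 + (B + t)*(-18) = 2 + (-18*B - 18*t) = 2 - 18*B - 18*t)
v(R(-8), 23)*(-51) = (2 - 18*23 - 18*(-3))*(-51) = (2 - 414 + 54)*(-51) = -358*(-51) = 18258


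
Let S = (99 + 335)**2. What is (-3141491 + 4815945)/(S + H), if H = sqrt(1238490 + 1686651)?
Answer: 315393457624/35475057595 - 1674454*sqrt(2925141)/35475057595 ≈ 8.8098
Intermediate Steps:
H = sqrt(2925141) ≈ 1710.3
S = 188356 (S = 434**2 = 188356)
(-3141491 + 4815945)/(S + H) = (-3141491 + 4815945)/(188356 + sqrt(2925141)) = 1674454/(188356 + sqrt(2925141))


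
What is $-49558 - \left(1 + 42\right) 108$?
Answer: $-54202$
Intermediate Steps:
$-49558 - \left(1 + 42\right) 108 = -49558 - 43 \cdot 108 = -49558 - 4644 = -54202$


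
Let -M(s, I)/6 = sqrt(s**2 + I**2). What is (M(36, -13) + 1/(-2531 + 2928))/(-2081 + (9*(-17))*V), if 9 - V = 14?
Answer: -1/522452 + 3*sqrt(1465)/658 ≈ 0.17451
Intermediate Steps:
V = -5 (V = 9 - 1*14 = 9 - 14 = -5)
M(s, I) = -6*sqrt(I**2 + s**2) (M(s, I) = -6*sqrt(s**2 + I**2) = -6*sqrt(I**2 + s**2))
(M(36, -13) + 1/(-2531 + 2928))/(-2081 + (9*(-17))*V) = (-6*sqrt((-13)**2 + 36**2) + 1/(-2531 + 2928))/(-2081 + (9*(-17))*(-5)) = (-6*sqrt(169 + 1296) + 1/397)/(-2081 - 153*(-5)) = (-6*sqrt(1465) + 1/397)/(-2081 + 765) = (1/397 - 6*sqrt(1465))/(-1316) = (1/397 - 6*sqrt(1465))*(-1/1316) = -1/522452 + 3*sqrt(1465)/658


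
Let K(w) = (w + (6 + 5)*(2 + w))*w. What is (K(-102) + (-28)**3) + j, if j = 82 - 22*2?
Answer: 100690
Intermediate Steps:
j = 38 (j = 82 - 44 = 38)
K(w) = w*(22 + 12*w) (K(w) = (w + 11*(2 + w))*w = (w + (22 + 11*w))*w = (22 + 12*w)*w = w*(22 + 12*w))
(K(-102) + (-28)**3) + j = (2*(-102)*(11 + 6*(-102)) + (-28)**3) + 38 = (2*(-102)*(11 - 612) - 21952) + 38 = (2*(-102)*(-601) - 21952) + 38 = (122604 - 21952) + 38 = 100652 + 38 = 100690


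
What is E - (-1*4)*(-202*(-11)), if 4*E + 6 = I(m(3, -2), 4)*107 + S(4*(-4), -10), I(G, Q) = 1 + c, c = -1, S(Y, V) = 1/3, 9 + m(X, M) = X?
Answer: 106639/12 ≈ 8886.6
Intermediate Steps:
m(X, M) = -9 + X
S(Y, V) = ⅓
I(G, Q) = 0 (I(G, Q) = 1 - 1 = 0)
E = -17/12 (E = -3/2 + (0*107 + ⅓)/4 = -3/2 + (0 + ⅓)/4 = -3/2 + (¼)*(⅓) = -3/2 + 1/12 = -17/12 ≈ -1.4167)
E - (-1*4)*(-202*(-11)) = -17/12 - (-1*4)*(-202*(-11)) = -17/12 - (-4)*2222 = -17/12 - 1*(-8888) = -17/12 + 8888 = 106639/12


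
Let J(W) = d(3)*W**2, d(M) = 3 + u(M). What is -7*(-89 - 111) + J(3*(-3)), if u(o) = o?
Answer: 1886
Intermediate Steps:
d(M) = 3 + M
J(W) = 6*W**2 (J(W) = (3 + 3)*W**2 = 6*W**2)
-7*(-89 - 111) + J(3*(-3)) = -7*(-89 - 111) + 6*(3*(-3))**2 = -7*(-200) + 6*(-9)**2 = 1400 + 6*81 = 1400 + 486 = 1886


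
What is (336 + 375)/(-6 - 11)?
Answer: -711/17 ≈ -41.824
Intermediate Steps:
(336 + 375)/(-6 - 11) = 711/(-17) = 711*(-1/17) = -711/17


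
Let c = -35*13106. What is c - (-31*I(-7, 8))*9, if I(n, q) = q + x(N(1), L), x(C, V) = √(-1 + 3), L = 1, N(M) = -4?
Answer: -456478 + 279*√2 ≈ -4.5608e+5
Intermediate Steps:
x(C, V) = √2
I(n, q) = q + √2
c = -458710
c - (-31*I(-7, 8))*9 = -458710 - (-31*(8 + √2))*9 = -458710 - (-248 - 31*√2)*9 = -458710 - (-2232 - 279*√2) = -458710 + (2232 + 279*√2) = -456478 + 279*√2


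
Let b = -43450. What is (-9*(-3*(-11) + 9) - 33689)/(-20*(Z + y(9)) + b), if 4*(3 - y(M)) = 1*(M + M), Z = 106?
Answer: 3097/4140 ≈ 0.74807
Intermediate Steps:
y(M) = 3 - M/2 (y(M) = 3 - (M + M)/4 = 3 - 2*M/4 = 3 - M/2)
(-9*(-3*(-11) + 9) - 33689)/(-20*(Z + y(9)) + b) = (-9*(-3*(-11) + 9) - 33689)/(-20*(106 + (3 - ½*9)) - 43450) = (-9*(33 + 9) - 33689)/(-20*(106 + (3 - 9/2)) - 43450) = (-9*42 - 33689)/(-20*(106 - 3/2) - 43450) = (-378 - 33689)/(-20*209/2 - 43450) = -34067/(-2090 - 43450) = -34067/(-45540) = -34067*(-1/45540) = 3097/4140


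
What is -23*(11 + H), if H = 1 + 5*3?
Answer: -621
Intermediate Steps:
H = 16 (H = 1 + 15 = 16)
-23*(11 + H) = -23*(11 + 16) = -23*27 = -621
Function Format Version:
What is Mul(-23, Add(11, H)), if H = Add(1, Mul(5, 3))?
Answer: -621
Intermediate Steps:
H = 16 (H = Add(1, 15) = 16)
Mul(-23, Add(11, H)) = Mul(-23, Add(11, 16)) = Mul(-23, 27) = -621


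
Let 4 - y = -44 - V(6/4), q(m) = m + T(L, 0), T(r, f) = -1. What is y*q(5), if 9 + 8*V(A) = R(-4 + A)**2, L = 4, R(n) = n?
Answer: 1525/8 ≈ 190.63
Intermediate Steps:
V(A) = -9/8 + (-4 + A)**2/8
q(m) = -1 + m (q(m) = m - 1 = -1 + m)
y = 1525/32 (y = 4 - (-44 - (-9/8 + (-4 + 6/4)**2/8)) = 4 - (-44 - (-9/8 + (-4 + 6*(1/4))**2/8)) = 4 - (-44 - (-9/8 + (-4 + 3/2)**2/8)) = 4 - (-44 - (-9/8 + (-5/2)**2/8)) = 4 - (-44 - (-9/8 + (1/8)*(25/4))) = 4 - (-44 - (-9/8 + 25/32)) = 4 - (-44 - 1*(-11/32)) = 4 - (-44 + 11/32) = 4 - 1*(-1397/32) = 4 + 1397/32 = 1525/32 ≈ 47.656)
y*q(5) = 1525*(-1 + 5)/32 = (1525/32)*4 = 1525/8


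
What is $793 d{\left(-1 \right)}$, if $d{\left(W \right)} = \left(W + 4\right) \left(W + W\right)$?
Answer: $-4758$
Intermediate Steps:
$d{\left(W \right)} = 2 W \left(4 + W\right)$ ($d{\left(W \right)} = \left(4 + W\right) 2 W = 2 W \left(4 + W\right)$)
$793 d{\left(-1 \right)} = 793 \cdot 2 \left(-1\right) \left(4 - 1\right) = 793 \cdot 2 \left(-1\right) 3 = 793 \left(-6\right) = -4758$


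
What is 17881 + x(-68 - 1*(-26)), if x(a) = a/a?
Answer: 17882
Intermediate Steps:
x(a) = 1
17881 + x(-68 - 1*(-26)) = 17881 + 1 = 17882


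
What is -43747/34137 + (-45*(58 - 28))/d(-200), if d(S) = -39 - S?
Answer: -53128217/5496057 ≈ -9.6666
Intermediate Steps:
-43747/34137 + (-45*(58 - 28))/d(-200) = -43747/34137 + (-45*(58 - 28))/(-39 - 1*(-200)) = -43747*1/34137 + (-45*30)/(-39 + 200) = -43747/34137 - 1350/161 = -53128217/5496057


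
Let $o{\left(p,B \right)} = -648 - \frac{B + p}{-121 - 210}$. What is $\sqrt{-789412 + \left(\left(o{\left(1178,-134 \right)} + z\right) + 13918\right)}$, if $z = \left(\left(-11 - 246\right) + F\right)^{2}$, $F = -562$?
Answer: $\frac{3 i \sqrt{1282811353}}{331} \approx 324.62 i$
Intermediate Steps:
$o{\left(p,B \right)} = -648 + \frac{B}{331} + \frac{p}{331}$ ($o{\left(p,B \right)} = -648 - \frac{B + p}{-331} = -648 - \left(B + p\right) \left(- \frac{1}{331}\right) = -648 - \left(- \frac{B}{331} - \frac{p}{331}\right) = -648 + \left(\frac{B}{331} + \frac{p}{331}\right) = -648 + \frac{B}{331} + \frac{p}{331}$)
$z = 670761$ ($z = \left(\left(-11 - 246\right) - 562\right)^{2} = \left(-257 - 562\right)^{2} = \left(-819\right)^{2} = 670761$)
$\sqrt{-789412 + \left(\left(o{\left(1178,-134 \right)} + z\right) + 13918\right)} = \sqrt{-789412 + \left(\left(\left(-648 + \frac{1}{331} \left(-134\right) + \frac{1}{331} \cdot 1178\right) + 670761\right) + 13918\right)} = \sqrt{-789412 + \left(\left(\left(-648 - \frac{134}{331} + \frac{1178}{331}\right) + 670761\right) + 13918\right)} = \sqrt{-789412 + \left(\left(- \frac{213444}{331} + 670761\right) + 13918\right)} = \sqrt{-789412 + \left(\frac{221808447}{331} + 13918\right)} = \sqrt{-789412 + \frac{226415305}{331}} = \sqrt{- \frac{34880067}{331}} = \frac{3 i \sqrt{1282811353}}{331}$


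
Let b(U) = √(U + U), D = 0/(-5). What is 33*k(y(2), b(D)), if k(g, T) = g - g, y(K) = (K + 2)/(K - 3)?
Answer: 0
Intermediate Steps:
D = 0 (D = -⅕*0 = 0)
y(K) = (2 + K)/(-3 + K)
b(U) = √2*√U (b(U) = √(2*U) = √2*√U)
k(g, T) = 0
33*k(y(2), b(D)) = 33*0 = 0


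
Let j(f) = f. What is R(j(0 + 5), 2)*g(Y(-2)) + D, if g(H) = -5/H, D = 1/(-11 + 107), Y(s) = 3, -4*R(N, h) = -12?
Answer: -479/96 ≈ -4.9896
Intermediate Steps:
R(N, h) = 3 (R(N, h) = -¼*(-12) = 3)
D = 1/96 ≈ 0.010417
R(j(0 + 5), 2)*g(Y(-2)) + D = 3*(-5/3) + 1/96 = -5 + 1/96 = -479/96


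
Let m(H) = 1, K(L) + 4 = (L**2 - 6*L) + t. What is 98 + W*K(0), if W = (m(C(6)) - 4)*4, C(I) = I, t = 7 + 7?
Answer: -22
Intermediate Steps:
t = 14
K(L) = 10 + L**2 - 6*L (K(L) = -4 + ((L**2 - 6*L) + 14) = -4 + (14 + L**2 - 6*L) = 10 + L**2 - 6*L)
W = -12 (W = (1 - 4)*4 = -3*4 = -12)
98 + W*K(0) = 98 - 12*(10 + 0**2 - 6*0) = 98 - 12*(10 + 0 + 0) = 98 - 12*10 = 98 - 120 = -22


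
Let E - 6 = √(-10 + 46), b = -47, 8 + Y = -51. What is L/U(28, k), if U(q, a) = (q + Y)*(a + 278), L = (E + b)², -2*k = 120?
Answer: -1225/6758 ≈ -0.18127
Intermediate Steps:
Y = -59 (Y = -8 - 51 = -59)
k = -60 (k = -½*120 = -60)
E = 12 (E = 6 + √(-10 + 46) = 6 + √36 = 6 + 6 = 12)
L = 1225 (L = (12 - 47)² = (-35)² = 1225)
U(q, a) = (-59 + q)*(278 + a) (U(q, a) = (q - 59)*(a + 278) = (-59 + q)*(278 + a))
L/U(28, k) = 1225/(-16402 - 59*(-60) + 278*28 - 60*28) = 1225/(-16402 + 3540 + 7784 - 1680) = 1225/(-6758) = 1225*(-1/6758) = -1225/6758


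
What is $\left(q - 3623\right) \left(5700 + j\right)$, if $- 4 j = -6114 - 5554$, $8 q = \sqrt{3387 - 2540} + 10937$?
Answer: $- \frac{155510999}{8} + \frac{94787 \sqrt{7}}{8} \approx -1.9408 \cdot 10^{7}$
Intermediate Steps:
$q = \frac{10937}{8} + \frac{11 \sqrt{7}}{8}$ ($q = \frac{\sqrt{3387 - 2540} + 10937}{8} = \frac{\sqrt{847} + 10937}{8} = \frac{11 \sqrt{7} + 10937}{8} = \frac{10937 + 11 \sqrt{7}}{8} = \frac{10937}{8} + \frac{11 \sqrt{7}}{8} \approx 1370.8$)
$j = 2917$ ($j = - \frac{-6114 - 5554}{4} = \left(- \frac{1}{4}\right) \left(-11668\right) = 2917$)
$\left(q - 3623\right) \left(5700 + j\right) = \left(\left(\frac{10937}{8} + \frac{11 \sqrt{7}}{8}\right) - 3623\right) \left(5700 + 2917\right) = \left(- \frac{18047}{8} + \frac{11 \sqrt{7}}{8}\right) 8617 = - \frac{155510999}{8} + \frac{94787 \sqrt{7}}{8}$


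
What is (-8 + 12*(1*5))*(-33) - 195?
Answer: -1911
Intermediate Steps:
(-8 + 12*(1*5))*(-33) - 195 = (-8 + 12*5)*(-33) - 195 = (-8 + 60)*(-33) - 195 = 52*(-33) - 195 = -1716 - 195 = -1911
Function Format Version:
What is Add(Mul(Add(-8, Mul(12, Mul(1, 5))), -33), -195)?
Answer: -1911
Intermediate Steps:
Add(Mul(Add(-8, Mul(12, Mul(1, 5))), -33), -195) = Add(Mul(Add(-8, Mul(12, 5)), -33), -195) = Add(Mul(Add(-8, 60), -33), -195) = Add(Mul(52, -33), -195) = Add(-1716, -195) = -1911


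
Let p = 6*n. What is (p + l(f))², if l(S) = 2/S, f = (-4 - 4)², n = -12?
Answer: 5303809/1024 ≈ 5179.5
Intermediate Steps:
f = 64 (f = (-8)² = 64)
p = -72 (p = 6*(-12) = -72)
(p + l(f))² = (-72 + 2/64)² = (-72 + 2*(1/64))² = (-72 + 1/32)² = (-2303/32)² = 5303809/1024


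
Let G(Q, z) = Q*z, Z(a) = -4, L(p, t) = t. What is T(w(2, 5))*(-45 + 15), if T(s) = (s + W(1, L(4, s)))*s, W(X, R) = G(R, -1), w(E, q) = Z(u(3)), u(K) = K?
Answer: 0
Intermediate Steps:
w(E, q) = -4
W(X, R) = -R (W(X, R) = R*(-1) = -R)
T(s) = 0 (T(s) = (s - s)*s = 0*s = 0)
T(w(2, 5))*(-45 + 15) = 0*(-45 + 15) = 0*(-30) = 0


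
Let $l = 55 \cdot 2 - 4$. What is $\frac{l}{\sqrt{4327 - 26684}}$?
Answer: $- \frac{106 i \sqrt{22357}}{22357} \approx - 0.70892 i$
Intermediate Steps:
$l = 106$ ($l = 110 - 4 = 106$)
$\frac{l}{\sqrt{4327 - 26684}} = \frac{106}{\sqrt{4327 - 26684}} = \frac{106}{\sqrt{-22357}} = \frac{106}{i \sqrt{22357}} = 106 \left(- \frac{i \sqrt{22357}}{22357}\right) = - \frac{106 i \sqrt{22357}}{22357}$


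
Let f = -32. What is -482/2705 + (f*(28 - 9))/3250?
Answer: -321114/879125 ≈ -0.36527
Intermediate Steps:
-482/2705 + (f*(28 - 9))/3250 = -482/2705 - 32*(28 - 9)/3250 = -482*1/2705 - 32*19*(1/3250) = -482/2705 - 608*1/3250 = -482/2705 - 304/1625 = -321114/879125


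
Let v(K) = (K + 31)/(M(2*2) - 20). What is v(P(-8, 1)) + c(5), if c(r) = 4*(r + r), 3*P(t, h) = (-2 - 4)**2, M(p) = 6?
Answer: 517/14 ≈ 36.929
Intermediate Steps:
P(t, h) = 12 (P(t, h) = (-2 - 4)**2/3 = (1/3)*(-6)**2 = (1/3)*36 = 12)
c(r) = 8*r (c(r) = 4*(2*r) = 8*r)
v(K) = -31/14 - K/14 (v(K) = (K + 31)/(6 - 20) = (31 + K)/(-14) = (31 + K)*(-1/14) = -31/14 - K/14)
v(P(-8, 1)) + c(5) = (-31/14 - 1/14*12) + 8*5 = (-31/14 - 6/7) + 40 = -43/14 + 40 = 517/14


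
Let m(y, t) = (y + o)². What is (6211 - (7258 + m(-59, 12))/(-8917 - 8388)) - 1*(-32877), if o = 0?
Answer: 676428579/17305 ≈ 39089.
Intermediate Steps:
m(y, t) = y² (m(y, t) = (y + 0)² = y²)
(6211 - (7258 + m(-59, 12))/(-8917 - 8388)) - 1*(-32877) = (6211 - (7258 + (-59)²)/(-8917 - 8388)) - 1*(-32877) = (6211 - (7258 + 3481)/(-17305)) + 32877 = (6211 - 10739*(-1)/17305) + 32877 = (6211 - 1*(-10739/17305)) + 32877 = (6211 + 10739/17305) + 32877 = 107492094/17305 + 32877 = 676428579/17305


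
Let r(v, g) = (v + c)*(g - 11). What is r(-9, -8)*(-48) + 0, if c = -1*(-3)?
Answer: -5472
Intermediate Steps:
c = 3
r(v, g) = (-11 + g)*(3 + v) (r(v, g) = (v + 3)*(g - 11) = (3 + v)*(-11 + g) = (-11 + g)*(3 + v))
r(-9, -8)*(-48) + 0 = (-33 - 11*(-9) + 3*(-8) - 8*(-9))*(-48) + 0 = (-33 + 99 - 24 + 72)*(-48) + 0 = 114*(-48) + 0 = -5472 + 0 = -5472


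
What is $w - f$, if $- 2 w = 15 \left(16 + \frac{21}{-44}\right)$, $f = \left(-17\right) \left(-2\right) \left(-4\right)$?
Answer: $\frac{1723}{88} \approx 19.58$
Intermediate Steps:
$f = -136$ ($f = 34 \left(-4\right) = -136$)
$w = - \frac{10245}{88}$ ($w = - \frac{15 \left(16 + \frac{21}{-44}\right)}{2} = - \frac{15 \left(16 + 21 \left(- \frac{1}{44}\right)\right)}{2} = - \frac{15 \left(16 - \frac{21}{44}\right)}{2} = - \frac{15 \cdot \frac{683}{44}}{2} = \left(- \frac{1}{2}\right) \frac{10245}{44} = - \frac{10245}{88} \approx -116.42$)
$w - f = - \frac{10245}{88} - -136 = - \frac{10245}{88} + 136 = \frac{1723}{88}$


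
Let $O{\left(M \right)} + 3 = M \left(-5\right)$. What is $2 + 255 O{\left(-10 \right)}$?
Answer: $11987$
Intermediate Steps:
$O{\left(M \right)} = -3 - 5 M$ ($O{\left(M \right)} = -3 + M \left(-5\right) = -3 - 5 M$)
$2 + 255 O{\left(-10 \right)} = 2 + 255 \left(-3 - -50\right) = 2 + 255 \left(-3 + 50\right) = 2 + 255 \cdot 47 = 2 + 11985 = 11987$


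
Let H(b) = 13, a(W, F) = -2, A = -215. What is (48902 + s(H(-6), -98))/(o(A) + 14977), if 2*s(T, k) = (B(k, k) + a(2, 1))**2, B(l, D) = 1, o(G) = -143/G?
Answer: 21028075/6440396 ≈ 3.2650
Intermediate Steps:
s(T, k) = 1/2 (s(T, k) = (1 - 2)**2/2 = (1/2)*(-1)**2 = (1/2)*1 = 1/2)
(48902 + s(H(-6), -98))/(o(A) + 14977) = (48902 + 1/2)/(-143/(-215) + 14977) = 97805/(2*(-143*(-1/215) + 14977)) = 97805/(2*(143/215 + 14977)) = 97805/(2*(3220198/215)) = (97805/2)*(215/3220198) = 21028075/6440396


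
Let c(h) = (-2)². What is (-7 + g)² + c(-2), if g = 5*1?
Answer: 8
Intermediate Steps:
c(h) = 4
g = 5
(-7 + g)² + c(-2) = (-7 + 5)² + 4 = (-2)² + 4 = 4 + 4 = 8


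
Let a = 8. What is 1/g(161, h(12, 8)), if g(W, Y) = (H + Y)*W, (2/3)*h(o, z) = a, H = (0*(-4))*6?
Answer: 1/1932 ≈ 0.00051760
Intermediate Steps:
H = 0 (H = 0*6 = 0)
h(o, z) = 12 (h(o, z) = (3/2)*8 = 12)
g(W, Y) = W*Y (g(W, Y) = (0 + Y)*W = Y*W = W*Y)
1/g(161, h(12, 8)) = 1/(161*12) = 1/1932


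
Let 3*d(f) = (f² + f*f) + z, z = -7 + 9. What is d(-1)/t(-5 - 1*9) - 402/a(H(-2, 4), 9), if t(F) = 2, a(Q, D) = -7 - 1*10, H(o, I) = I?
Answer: 1240/51 ≈ 24.314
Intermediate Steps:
z = 2
a(Q, D) = -17 (a(Q, D) = -7 - 10 = -17)
d(f) = ⅔ + 2*f²/3 (d(f) = ((f² + f*f) + 2)/3 = ((f² + f²) + 2)/3 = (2*f² + 2)/3 = (2 + 2*f²)/3 = ⅔ + 2*f²/3)
d(-1)/t(-5 - 1*9) - 402/a(H(-2, 4), 9) = (⅔ + (⅔)*(-1)²)/2 - 402/(-17) = (⅔ + (⅔)*1)*(½) - 402*(-1/17) = (⅔ + ⅔)*(½) + 402/17 = (4/3)*(½) + 402/17 = ⅔ + 402/17 = 1240/51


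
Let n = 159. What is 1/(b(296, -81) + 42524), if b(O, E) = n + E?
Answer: 1/42602 ≈ 2.3473e-5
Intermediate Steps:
b(O, E) = 159 + E
1/(b(296, -81) + 42524) = 1/((159 - 81) + 42524) = 1/(78 + 42524) = 1/42602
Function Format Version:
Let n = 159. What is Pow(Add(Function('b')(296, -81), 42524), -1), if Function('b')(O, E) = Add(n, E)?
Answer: Rational(1, 42602) ≈ 2.3473e-5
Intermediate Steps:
Function('b')(O, E) = Add(159, E)
Pow(Add(Function('b')(296, -81), 42524), -1) = Pow(Add(Add(159, -81), 42524), -1) = Pow(Add(78, 42524), -1) = Pow(42602, -1) = Rational(1, 42602)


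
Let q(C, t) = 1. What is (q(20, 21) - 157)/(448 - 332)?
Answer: -39/29 ≈ -1.3448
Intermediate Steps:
(q(20, 21) - 157)/(448 - 332) = (1 - 157)/(448 - 332) = -156/116 = -156*1/116 = -39/29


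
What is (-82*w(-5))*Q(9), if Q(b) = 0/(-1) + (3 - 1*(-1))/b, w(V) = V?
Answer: 1640/9 ≈ 182.22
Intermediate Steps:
Q(b) = 4/b (Q(b) = 0*(-1) + (3 + 1)/b = 0 + 4/b = 4/b)
(-82*w(-5))*Q(9) = (-82*(-5))*(4/9) = 410*(4*(1/9)) = 410*(4/9) = 1640/9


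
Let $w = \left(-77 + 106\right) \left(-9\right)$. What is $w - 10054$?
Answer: $-10315$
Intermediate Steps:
$w = -261$ ($w = 29 \left(-9\right) = -261$)
$w - 10054 = -261 - 10054 = -10315$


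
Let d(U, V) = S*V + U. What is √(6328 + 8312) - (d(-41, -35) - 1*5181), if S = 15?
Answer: 5747 + 4*√915 ≈ 5868.0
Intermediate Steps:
d(U, V) = U + 15*V (d(U, V) = 15*V + U = U + 15*V)
√(6328 + 8312) - (d(-41, -35) - 1*5181) = √(6328 + 8312) - ((-41 + 15*(-35)) - 1*5181) = √14640 - ((-41 - 525) - 5181) = 4*√915 - (-566 - 5181) = 4*√915 - 1*(-5747) = 4*√915 + 5747 = 5747 + 4*√915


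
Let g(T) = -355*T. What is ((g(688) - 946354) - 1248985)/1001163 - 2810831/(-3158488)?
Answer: -1630427000033/1054053773848 ≈ -1.5468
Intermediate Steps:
((g(688) - 946354) - 1248985)/1001163 - 2810831/(-3158488) = ((-355*688 - 946354) - 1248985)/1001163 - 2810831/(-3158488) = ((-244240 - 946354) - 1248985)*(1/1001163) - 2810831*(-1/3158488) = (-1190594 - 1248985)*(1/1001163) + 2810831/3158488 = -2439579*1/1001163 + 2810831/3158488 = -813193/333721 + 2810831/3158488 = -1630427000033/1054053773848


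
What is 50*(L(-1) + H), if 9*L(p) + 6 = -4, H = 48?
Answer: 21100/9 ≈ 2344.4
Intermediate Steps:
L(p) = -10/9 (L(p) = -2/3 + (1/9)*(-4) = -2/3 - 4/9 = -10/9)
50*(L(-1) + H) = 50*(-10/9 + 48) = 50*(422/9) = 21100/9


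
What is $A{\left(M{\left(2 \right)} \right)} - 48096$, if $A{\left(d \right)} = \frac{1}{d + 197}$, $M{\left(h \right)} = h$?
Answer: $- \frac{9571103}{199} \approx -48096.0$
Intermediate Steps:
$A{\left(d \right)} = \frac{1}{197 + d}$
$A{\left(M{\left(2 \right)} \right)} - 48096 = \frac{1}{197 + 2} - 48096 = \frac{1}{199} - 48096 = - \frac{9571103}{199}$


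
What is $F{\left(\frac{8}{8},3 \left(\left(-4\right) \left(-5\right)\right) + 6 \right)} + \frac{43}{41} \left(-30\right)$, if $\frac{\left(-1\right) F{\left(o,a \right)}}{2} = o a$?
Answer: $- \frac{6702}{41} \approx -163.46$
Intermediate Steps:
$F{\left(o,a \right)} = - 2 a o$ ($F{\left(o,a \right)} = - 2 o a = - 2 a o$)
$F{\left(\frac{8}{8},3 \left(\left(-4\right) \left(-5\right)\right) + 6 \right)} + \frac{43}{41} \left(-30\right) = - 2 \left(3 \left(\left(-4\right) \left(-5\right)\right) + 6\right) \frac{8}{8} + \frac{43}{41} \left(-30\right) = - 2 \left(3 \cdot 20 + 6\right) 8 \cdot \frac{1}{8} + 43 \cdot \frac{1}{41} \left(-30\right) = \left(-2\right) \left(60 + 6\right) 1 + \frac{43}{41} \left(-30\right) = \left(-2\right) 66 \cdot 1 - \frac{1290}{41} = -132 - \frac{1290}{41} = - \frac{6702}{41}$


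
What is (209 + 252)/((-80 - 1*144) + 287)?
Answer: 461/63 ≈ 7.3175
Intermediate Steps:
(209 + 252)/((-80 - 1*144) + 287) = 461/((-80 - 144) + 287) = 461/(-224 + 287) = 461/63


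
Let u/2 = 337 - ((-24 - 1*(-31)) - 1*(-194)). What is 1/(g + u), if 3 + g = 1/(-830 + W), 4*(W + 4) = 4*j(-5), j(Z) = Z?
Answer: 839/225690 ≈ 0.0037175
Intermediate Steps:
W = -9 (W = -4 + (4*(-5))/4 = -4 + (¼)*(-20) = -4 - 5 = -9)
u = 272 (u = 2*(337 - ((-24 - 1*(-31)) - 1*(-194))) = 2*(337 - ((-24 + 31) + 194)) = 2*(337 - (7 + 194)) = 2*(337 - 1*201) = 2*(337 - 201) = 2*136 = 272)
g = -2518/839 (g = -3 + 1/(-830 - 9) = -3 + 1/(-839) = -3 - 1/839 = -2518/839 ≈ -3.0012)
1/(g + u) = 1/(-2518/839 + 272) = 1/(225690/839) = 839/225690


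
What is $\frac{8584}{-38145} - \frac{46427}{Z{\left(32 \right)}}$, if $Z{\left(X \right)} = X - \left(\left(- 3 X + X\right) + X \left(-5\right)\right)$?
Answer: $- \frac{1773155419}{9765120} \approx -181.58$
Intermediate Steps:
$Z{\left(X \right)} = 8 X$ ($Z{\left(X \right)} = X - \left(- 2 X - 5 X\right) = X - - 7 X = X + 7 X = 8 X$)
$\frac{8584}{-38145} - \frac{46427}{Z{\left(32 \right)}} = \frac{8584}{-38145} - \frac{46427}{8 \cdot 32} = 8584 \left(- \frac{1}{38145}\right) - \frac{46427}{256} = - \frac{8584}{38145} - \frac{46427}{256} = - \frac{1773155419}{9765120}$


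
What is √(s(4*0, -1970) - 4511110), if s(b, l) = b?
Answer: I*√4511110 ≈ 2123.9*I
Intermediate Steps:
√(s(4*0, -1970) - 4511110) = √(4*0 - 4511110) = √(0 - 4511110) = √(-4511110) = I*√4511110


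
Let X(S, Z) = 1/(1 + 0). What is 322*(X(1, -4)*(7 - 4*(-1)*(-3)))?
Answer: -1610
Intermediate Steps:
X(S, Z) = 1 (X(S, Z) = 1/1 = 1)
322*(X(1, -4)*(7 - 4*(-1)*(-3))) = 322*(1*(7 - 4*(-1)*(-3))) = 322*(1*(7 + 4*(-3))) = 322*(1*(7 - 12)) = 322*(1*(-5)) = 322*(-5) = -1610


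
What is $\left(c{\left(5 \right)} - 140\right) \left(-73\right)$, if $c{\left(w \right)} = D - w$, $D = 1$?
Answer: $10512$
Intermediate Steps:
$c{\left(w \right)} = 1 - w$
$\left(c{\left(5 \right)} - 140\right) \left(-73\right) = \left(\left(1 - 5\right) - 140\right) \left(-73\right) = \left(-4 - 140\right) \left(-73\right) = \left(-144\right) \left(-73\right) = 10512$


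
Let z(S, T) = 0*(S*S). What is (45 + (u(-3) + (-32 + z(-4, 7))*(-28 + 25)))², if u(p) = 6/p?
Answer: 19321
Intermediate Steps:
z(S, T) = 0 (z(S, T) = 0*S² = 0)
(45 + (u(-3) + (-32 + z(-4, 7))*(-28 + 25)))² = (45 + (6/(-3) + (-32 + 0)*(-28 + 25)))² = (45 + (6*(-⅓) - 32*(-3)))² = (45 + (-2 + 96))² = (45 + 94)² = 139² = 19321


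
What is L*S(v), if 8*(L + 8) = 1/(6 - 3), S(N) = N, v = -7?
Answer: 1337/24 ≈ 55.708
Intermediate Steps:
L = -191/24 (L = -8 + 1/(8*(6 - 3)) = -8 + (⅛)/3 = -8 + (⅛)*(⅓) = -8 + 1/24 = -191/24 ≈ -7.9583)
L*S(v) = -191/24*(-7) = 1337/24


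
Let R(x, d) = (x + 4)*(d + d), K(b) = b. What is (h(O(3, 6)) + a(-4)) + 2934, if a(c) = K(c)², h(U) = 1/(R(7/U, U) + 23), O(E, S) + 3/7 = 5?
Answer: 1519257/515 ≈ 2950.0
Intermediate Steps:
R(x, d) = 2*d*(4 + x) (R(x, d) = (4 + x)*(2*d) = 2*d*(4 + x))
O(E, S) = 32/7 (O(E, S) = -3/7 + 5 = 32/7)
h(U) = 1/(23 + 2*U*(4 + 7/U)) (h(U) = 1/(2*U*(4 + 7/U) + 23) = 1/(23 + 2*U*(4 + 7/U)))
a(c) = c²
(h(O(3, 6)) + a(-4)) + 2934 = (1/(37 + 8*(32/7)) + (-4)²) + 2934 = (1/(37 + 256/7) + 16) + 2934 = (1/(515/7) + 16) + 2934 = (7/515 + 16) + 2934 = 8247/515 + 2934 = 1519257/515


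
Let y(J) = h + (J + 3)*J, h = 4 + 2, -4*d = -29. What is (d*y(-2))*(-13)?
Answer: -377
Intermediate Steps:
d = 29/4 (d = -1/4*(-29) = 29/4 ≈ 7.2500)
h = 6
y(J) = 6 + J*(3 + J) (y(J) = 6 + (J + 3)*J = 6 + (3 + J)*J = 6 + J*(3 + J))
(d*y(-2))*(-13) = (29*(6 + (-2)**2 + 3*(-2))/4)*(-13) = (29*(6 + 4 - 6)/4)*(-13) = ((29/4)*4)*(-13) = 29*(-13) = -377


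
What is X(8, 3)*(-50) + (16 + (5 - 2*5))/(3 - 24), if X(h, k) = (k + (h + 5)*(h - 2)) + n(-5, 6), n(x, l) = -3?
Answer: -81911/21 ≈ -3900.5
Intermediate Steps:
X(h, k) = -3 + k + (-2 + h)*(5 + h) (X(h, k) = (k + (h + 5)*(h - 2)) - 3 = (k + (5 + h)*(-2 + h)) - 3 = (k + (-2 + h)*(5 + h)) - 3 = -3 + k + (-2 + h)*(5 + h))
X(8, 3)*(-50) + (16 + (5 - 2*5))/(3 - 24) = (-13 + 3 + 8² + 3*8)*(-50) + (16 + (5 - 2*5))/(3 - 24) = (-13 + 3 + 64 + 24)*(-50) + (16 + (5 - 10))/(-21) = 78*(-50) + (16 - 5)*(-1/21) = -3900 + 11*(-1/21) = -3900 - 11/21 = -81911/21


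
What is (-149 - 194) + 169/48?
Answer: -16295/48 ≈ -339.48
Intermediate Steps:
(-149 - 194) + 169/48 = -343 + 169*(1/48) = -343 + 169/48 = -16295/48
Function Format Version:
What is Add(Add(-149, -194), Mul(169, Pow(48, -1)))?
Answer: Rational(-16295, 48) ≈ -339.48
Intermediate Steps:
Add(Add(-149, -194), Mul(169, Pow(48, -1))) = Add(-343, Mul(169, Rational(1, 48))) = Add(-343, Rational(169, 48)) = Rational(-16295, 48)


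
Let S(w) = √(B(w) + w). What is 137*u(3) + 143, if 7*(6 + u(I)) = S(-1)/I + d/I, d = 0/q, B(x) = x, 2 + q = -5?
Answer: -679 + 137*I*√2/21 ≈ -679.0 + 9.2261*I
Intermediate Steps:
q = -7 (q = -2 - 5 = -7)
d = 0 (d = 0/(-7) = 0*(-⅐) = 0)
S(w) = √2*√w (S(w) = √(w + w) = √(2*w) = √2*√w)
u(I) = -6 + I*√2/(7*I) (u(I) = -6 + ((√2*√(-1))/I + 0/I)/7 = -6 + ((√2*I)/I + 0)/7 = -6 + ((I*√2)/I + 0)/7 = -6 + (I*√2/I + 0)/7 = -6 + (I*√2/I)/7 = -6 + I*√2/(7*I))
137*u(3) + 143 = 137*(-6 + (⅐)*I*√2/3) + 143 = 137*(-6 + (⅐)*I*√2*(⅓)) + 143 = 137*(-6 + I*√2/21) + 143 = (-822 + 137*I*√2/21) + 143 = -679 + 137*I*√2/21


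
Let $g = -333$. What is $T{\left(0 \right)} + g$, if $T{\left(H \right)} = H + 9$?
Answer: $-324$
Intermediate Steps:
$T{\left(H \right)} = 9 + H$
$T{\left(0 \right)} + g = \left(9 + 0\right) - 333 = 9 - 333 = -324$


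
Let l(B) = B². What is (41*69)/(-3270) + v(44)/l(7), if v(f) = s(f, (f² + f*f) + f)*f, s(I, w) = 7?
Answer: 41359/7630 ≈ 5.4206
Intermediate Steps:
v(f) = 7*f
(41*69)/(-3270) + v(44)/l(7) = (41*69)/(-3270) + (7*44)/(7²) = 2829*(-1/3270) + 308/49 = -943/1090 + 308*(1/49) = -943/1090 + 44/7 = 41359/7630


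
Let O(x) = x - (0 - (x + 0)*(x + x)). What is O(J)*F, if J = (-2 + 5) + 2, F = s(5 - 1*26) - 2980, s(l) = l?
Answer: -165055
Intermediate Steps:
F = -3001 (F = (5 - 1*26) - 2980 = (5 - 26) - 2980 = -21 - 2980 = -3001)
J = 5 (J = 3 + 2 = 5)
O(x) = x + 2*x² (O(x) = x - (0 - x*2*x) = x - (0 - 2*x²) = x - (-2)*x² = x + 2*x²)
O(J)*F = (5*(1 + 2*5))*(-3001) = (5*(1 + 10))*(-3001) = (5*11)*(-3001) = 55*(-3001) = -165055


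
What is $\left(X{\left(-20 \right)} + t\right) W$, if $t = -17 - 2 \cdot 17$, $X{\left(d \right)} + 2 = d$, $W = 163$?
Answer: $-11899$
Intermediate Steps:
$X{\left(d \right)} = -2 + d$
$t = -51$ ($t = -17 - 34 = -51$)
$\left(X{\left(-20 \right)} + t\right) W = \left(\left(-2 - 20\right) - 51\right) 163 = \left(-22 - 51\right) 163 = \left(-73\right) 163 = -11899$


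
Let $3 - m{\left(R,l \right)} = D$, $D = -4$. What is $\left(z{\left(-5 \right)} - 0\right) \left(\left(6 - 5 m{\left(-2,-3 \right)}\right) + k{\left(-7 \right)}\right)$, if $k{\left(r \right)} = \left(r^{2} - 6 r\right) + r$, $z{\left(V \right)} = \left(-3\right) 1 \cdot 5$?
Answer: $-825$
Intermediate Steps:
$m{\left(R,l \right)} = 7$ ($m{\left(R,l \right)} = 3 - -4 = 3 + 4 = 7$)
$z{\left(V \right)} = -15$ ($z{\left(V \right)} = \left(-3\right) 5 = -15$)
$k{\left(r \right)} = r^{2} - 5 r$
$\left(z{\left(-5 \right)} - 0\right) \left(\left(6 - 5 m{\left(-2,-3 \right)}\right) + k{\left(-7 \right)}\right) = \left(-15 - 0\right) \left(\left(6 - 35\right) - 7 \left(-5 - 7\right)\right) = \left(-15 + 0\right) \left(\left(6 - 35\right) - -84\right) = - 15 \left(-29 + 84\right) = \left(-15\right) 55 = -825$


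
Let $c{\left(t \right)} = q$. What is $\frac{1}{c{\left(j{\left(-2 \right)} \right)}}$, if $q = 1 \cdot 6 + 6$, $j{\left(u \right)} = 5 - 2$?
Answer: $\frac{1}{12} \approx 0.083333$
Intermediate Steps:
$j{\left(u \right)} = 3$
$q = 12$ ($q = 6 + 6 = 12$)
$c{\left(t \right)} = 12$
$\frac{1}{c{\left(j{\left(-2 \right)} \right)}} = \frac{1}{12}$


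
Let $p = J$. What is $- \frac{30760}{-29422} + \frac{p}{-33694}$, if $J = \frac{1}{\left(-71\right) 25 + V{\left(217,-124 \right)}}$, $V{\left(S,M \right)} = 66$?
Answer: $\frac{885627262191}{847104189706} \approx 1.0455$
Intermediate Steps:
$J = - \frac{1}{1709}$ ($J = \frac{1}{\left(-71\right) 25 + 66} = \frac{1}{-1775 + 66} = \frac{1}{-1709} = - \frac{1}{1709} \approx -0.00058514$)
$p = - \frac{1}{1709} \approx -0.00058514$
$- \frac{30760}{-29422} + \frac{p}{-33694} = - \frac{30760}{-29422} - \frac{1}{1709 \left(-33694\right)} = \left(-30760\right) \left(- \frac{1}{29422}\right) - - \frac{1}{57583046} = \frac{15380}{14711} + \frac{1}{57583046} = \frac{885627262191}{847104189706}$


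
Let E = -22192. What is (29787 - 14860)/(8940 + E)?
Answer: -14927/13252 ≈ -1.1264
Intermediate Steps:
(29787 - 14860)/(8940 + E) = (29787 - 14860)/(8940 - 22192) = 14927/(-13252) = 14927*(-1/13252) = -14927/13252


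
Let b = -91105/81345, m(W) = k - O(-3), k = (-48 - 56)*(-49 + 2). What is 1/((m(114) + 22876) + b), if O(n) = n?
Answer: 16269/451723102 ≈ 3.6015e-5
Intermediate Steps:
k = 4888 (k = -104*(-47) = 4888)
m(W) = 4891 (m(W) = 4888 - 1*(-3) = 4888 + 3 = 4891)
b = -18221/16269 (b = -91105*1/81345 = -18221/16269 ≈ -1.1200)
1/((m(114) + 22876) + b) = 1/((4891 + 22876) - 18221/16269) = 1/(27767 - 18221/16269) = 1/(451723102/16269) = 16269/451723102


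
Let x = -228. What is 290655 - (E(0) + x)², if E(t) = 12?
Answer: 243999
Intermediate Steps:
290655 - (E(0) + x)² = 290655 - (12 - 228)² = 290655 - 1*(-216)² = 290655 - 1*46656 = 290655 - 46656 = 243999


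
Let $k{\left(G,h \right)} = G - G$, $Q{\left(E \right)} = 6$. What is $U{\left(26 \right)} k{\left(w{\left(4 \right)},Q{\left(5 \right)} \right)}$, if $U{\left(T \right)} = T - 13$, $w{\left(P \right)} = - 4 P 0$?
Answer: $0$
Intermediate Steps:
$w{\left(P \right)} = 0$
$k{\left(G,h \right)} = 0$
$U{\left(T \right)} = -13 + T$
$U{\left(26 \right)} k{\left(w{\left(4 \right)},Q{\left(5 \right)} \right)} = \left(-13 + 26\right) 0 = 13 \cdot 0 = 0$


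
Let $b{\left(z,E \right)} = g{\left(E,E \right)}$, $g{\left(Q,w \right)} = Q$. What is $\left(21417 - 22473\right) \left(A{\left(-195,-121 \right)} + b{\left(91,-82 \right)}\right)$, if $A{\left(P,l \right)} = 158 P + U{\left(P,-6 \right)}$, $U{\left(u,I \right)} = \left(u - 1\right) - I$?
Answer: $32822592$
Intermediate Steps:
$b{\left(z,E \right)} = E$
$U{\left(u,I \right)} = -1 + u - I$ ($U{\left(u,I \right)} = \left(-1 + u\right) - I = -1 + u - I$)
$A{\left(P,l \right)} = 5 + 159 P$ ($A{\left(P,l \right)} = 158 P - \left(-5 - P\right) = 158 P + \left(-1 + P + 6\right) = 158 P + \left(5 + P\right) = 5 + 159 P$)
$\left(21417 - 22473\right) \left(A{\left(-195,-121 \right)} + b{\left(91,-82 \right)}\right) = \left(21417 - 22473\right) \left(\left(5 + 159 \left(-195\right)\right) - 82\right) = - 1056 \left(\left(5 - 31005\right) - 82\right) = - 1056 \left(-31000 - 82\right) = \left(-1056\right) \left(-31082\right) = 32822592$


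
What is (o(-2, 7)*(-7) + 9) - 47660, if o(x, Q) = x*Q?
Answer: -47553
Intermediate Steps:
o(x, Q) = Q*x
(o(-2, 7)*(-7) + 9) - 47660 = ((7*(-2))*(-7) + 9) - 47660 = (-14*(-7) + 9) - 47660 = (98 + 9) - 47660 = 107 - 47660 = -47553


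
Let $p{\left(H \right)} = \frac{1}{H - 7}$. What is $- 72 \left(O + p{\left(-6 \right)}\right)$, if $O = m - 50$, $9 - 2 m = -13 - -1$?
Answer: $\frac{37044}{13} \approx 2849.5$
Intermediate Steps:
$p{\left(H \right)} = \frac{1}{-7 + H}$
$m = \frac{21}{2}$ ($m = \frac{9}{2} - \frac{-13 - -1}{2} = \frac{9}{2} - \frac{-13 + 1}{2} = \frac{9}{2} - -6 = \frac{9}{2} + 6 = \frac{21}{2} \approx 10.5$)
$O = - \frac{79}{2}$ ($O = \frac{21}{2} - 50 = - \frac{79}{2} \approx -39.5$)
$- 72 \left(O + p{\left(-6 \right)}\right) = - 72 \left(- \frac{79}{2} + \frac{1}{-7 - 6}\right) = - 72 \left(- \frac{79}{2} + \frac{1}{-13}\right) = - 72 \left(- \frac{79}{2} - \frac{1}{13}\right) = \left(-72\right) \left(- \frac{1029}{26}\right) = \frac{37044}{13}$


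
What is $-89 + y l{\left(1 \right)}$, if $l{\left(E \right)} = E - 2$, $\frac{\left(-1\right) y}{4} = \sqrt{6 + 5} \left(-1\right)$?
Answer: $-89 - 4 \sqrt{11} \approx -102.27$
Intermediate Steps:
$y = 4 \sqrt{11}$ ($y = - 4 \sqrt{6 + 5} \left(-1\right) = - 4 \sqrt{11} \left(-1\right) = - 4 \left(- \sqrt{11}\right) = 4 \sqrt{11} \approx 13.266$)
$l{\left(E \right)} = -2 + E$
$-89 + y l{\left(1 \right)} = -89 + 4 \sqrt{11} \left(-2 + 1\right) = -89 + 4 \sqrt{11} \left(-1\right) = -89 - 4 \sqrt{11}$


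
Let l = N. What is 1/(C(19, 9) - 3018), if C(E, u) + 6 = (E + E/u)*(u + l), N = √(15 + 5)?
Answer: -114777/324917018 - 855*√5/162458509 ≈ -0.00036502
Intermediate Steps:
N = 2*√5 (N = √20 = 2*√5 ≈ 4.4721)
l = 2*√5 ≈ 4.4721
C(E, u) = -6 + (E + E/u)*(u + 2*√5)
1/(C(19, 9) - 3018) = 1/((-6 + 19 + 19*9 + 2*19*√5 + 2*19*√5/9) - 3018) = 1/((-6 + 19 + 171 + 38*√5 + 2*19*√5*(⅑)) - 3018) = 1/((-6 + 19 + 171 + 38*√5 + 38*√5/9) - 3018) = 1/((184 + 380*√5/9) - 3018) = 1/(-2834 + 380*√5/9)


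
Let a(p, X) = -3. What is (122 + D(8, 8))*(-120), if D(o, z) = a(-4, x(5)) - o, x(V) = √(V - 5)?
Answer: -13320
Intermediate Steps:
x(V) = √(-5 + V)
D(o, z) = -3 - o
(122 + D(8, 8))*(-120) = (122 + (-3 - 1*8))*(-120) = (122 + (-3 - 8))*(-120) = (122 - 11)*(-120) = 111*(-120) = -13320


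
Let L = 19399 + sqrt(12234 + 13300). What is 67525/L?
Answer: 1309917475/376295667 - 67525*sqrt(25534)/376295667 ≈ 3.4524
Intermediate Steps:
L = 19399 + sqrt(25534) ≈ 19559.
67525/L = 67525/(19399 + sqrt(25534))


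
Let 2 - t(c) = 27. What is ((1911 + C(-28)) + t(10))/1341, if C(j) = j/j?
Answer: 629/447 ≈ 1.4072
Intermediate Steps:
C(j) = 1
t(c) = -25 (t(c) = 2 - 1*27 = 2 - 27 = -25)
((1911 + C(-28)) + t(10))/1341 = ((1911 + 1) - 25)/1341 = (1912 - 25)*(1/1341) = 1887*(1/1341) = 629/447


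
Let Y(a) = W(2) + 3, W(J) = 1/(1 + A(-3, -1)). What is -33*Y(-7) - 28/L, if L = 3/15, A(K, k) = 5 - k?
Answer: -1706/7 ≈ -243.71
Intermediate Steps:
W(J) = ⅐ (W(J) = 1/(1 + (5 - 1*(-1))) = 1/(1 + (5 + 1)) = 1/(1 + 6) = 1/7 = ⅐)
L = ⅕ (L = 3*(1/15) = ⅕ ≈ 0.20000)
Y(a) = 22/7 (Y(a) = ⅐ + 3 = 22/7)
-33*Y(-7) - 28/L = -33*22/7 - 28/⅕ = -726/7 - 28*5 = -726/7 - 140 = -1706/7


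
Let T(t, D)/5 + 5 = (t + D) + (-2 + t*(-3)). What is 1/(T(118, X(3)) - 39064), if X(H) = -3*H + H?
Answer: -1/40309 ≈ -2.4808e-5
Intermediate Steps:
X(H) = -2*H
T(t, D) = -35 - 10*t + 5*D (T(t, D) = -25 + 5*((t + D) + (-2 + t*(-3))) = -25 + 5*((D + t) + (-2 - 3*t)) = -25 + 5*(-2 + D - 2*t) = -25 + (-10 - 10*t + 5*D) = -35 - 10*t + 5*D)
1/(T(118, X(3)) - 39064) = 1/((-35 - 10*118 + 5*(-2*3)) - 39064) = 1/((-35 - 1180 + 5*(-6)) - 39064) = 1/((-35 - 1180 - 30) - 39064) = 1/(-1245 - 39064) = 1/(-40309) = -1/40309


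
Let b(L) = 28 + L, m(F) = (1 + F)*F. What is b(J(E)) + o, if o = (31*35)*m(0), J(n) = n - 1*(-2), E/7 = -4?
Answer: 2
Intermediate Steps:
E = -28 (E = 7*(-4) = -28)
J(n) = 2 + n (J(n) = n + 2 = 2 + n)
m(F) = F*(1 + F)
o = 0 (o = (31*35)*(0*(1 + 0)) = 1085*(0*1) = 1085*0 = 0)
b(J(E)) + o = (28 + (2 - 28)) + 0 = (28 - 26) + 0 = 2 + 0 = 2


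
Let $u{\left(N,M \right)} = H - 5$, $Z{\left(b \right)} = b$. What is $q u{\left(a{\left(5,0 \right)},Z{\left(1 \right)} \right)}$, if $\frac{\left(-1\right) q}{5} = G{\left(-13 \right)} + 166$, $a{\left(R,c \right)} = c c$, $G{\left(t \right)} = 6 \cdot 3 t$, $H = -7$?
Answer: $-4080$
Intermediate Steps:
$G{\left(t \right)} = 18 t$
$a{\left(R,c \right)} = c^{2}$
$u{\left(N,M \right)} = -12$ ($u{\left(N,M \right)} = -7 - 5 = -12$)
$q = 340$ ($q = - 5 \left(18 \left(-13\right) + 166\right) = - 5 \left(-234 + 166\right) = \left(-5\right) \left(-68\right) = 340$)
$q u{\left(a{\left(5,0 \right)},Z{\left(1 \right)} \right)} = 340 \left(-12\right) = -4080$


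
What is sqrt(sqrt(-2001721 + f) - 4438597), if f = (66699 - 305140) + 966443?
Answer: sqrt(-4438597 + I*sqrt(1273719)) ≈ 0.27 + 2106.8*I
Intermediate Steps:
f = 728002 (f = -238441 + 966443 = 728002)
sqrt(sqrt(-2001721 + f) - 4438597) = sqrt(sqrt(-2001721 + 728002) - 4438597) = sqrt(sqrt(-1273719) - 4438597) = sqrt(I*sqrt(1273719) - 4438597) = sqrt(-4438597 + I*sqrt(1273719))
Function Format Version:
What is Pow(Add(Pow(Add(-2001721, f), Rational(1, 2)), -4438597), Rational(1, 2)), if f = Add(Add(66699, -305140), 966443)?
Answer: Pow(Add(-4438597, Mul(I, Pow(1273719, Rational(1, 2)))), Rational(1, 2)) ≈ Add(0.27, Mul(2106.8, I))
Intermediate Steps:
f = 728002 (f = Add(-238441, 966443) = 728002)
Pow(Add(Pow(Add(-2001721, f), Rational(1, 2)), -4438597), Rational(1, 2)) = Pow(Add(Pow(Add(-2001721, 728002), Rational(1, 2)), -4438597), Rational(1, 2)) = Pow(Add(Pow(-1273719, Rational(1, 2)), -4438597), Rational(1, 2)) = Pow(Add(Mul(I, Pow(1273719, Rational(1, 2))), -4438597), Rational(1, 2)) = Pow(Add(-4438597, Mul(I, Pow(1273719, Rational(1, 2)))), Rational(1, 2))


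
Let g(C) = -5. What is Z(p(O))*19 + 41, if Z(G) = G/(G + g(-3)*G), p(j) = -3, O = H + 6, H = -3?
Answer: 145/4 ≈ 36.250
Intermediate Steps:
O = 3 (O = -3 + 6 = 3)
Z(G) = -¼ (Z(G) = G/(G - 5*G) = G/((-4*G)) = G*(-1/(4*G)) = -¼)
Z(p(O))*19 + 41 = -¼*19 + 41 = -19/4 + 41 = 145/4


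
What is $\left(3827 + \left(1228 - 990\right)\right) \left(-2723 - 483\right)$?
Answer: $-13032390$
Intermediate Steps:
$\left(3827 + \left(1228 - 990\right)\right) \left(-2723 - 483\right) = \left(3827 + 238\right) \left(-3206\right) = 4065 \left(-3206\right) = -13032390$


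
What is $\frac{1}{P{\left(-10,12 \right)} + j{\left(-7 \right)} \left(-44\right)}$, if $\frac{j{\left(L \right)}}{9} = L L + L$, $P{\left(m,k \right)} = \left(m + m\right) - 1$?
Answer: $- \frac{1}{16653} \approx -6.0049 \cdot 10^{-5}$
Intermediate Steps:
$P{\left(m,k \right)} = -1 + 2 m$ ($P{\left(m,k \right)} = 2 m - 1 = -1 + 2 m$)
$j{\left(L \right)} = 9 L + 9 L^{2}$ ($j{\left(L \right)} = 9 \left(L L + L\right) = 9 \left(L^{2} + L\right) = 9 \left(L + L^{2}\right) = 9 L + 9 L^{2}$)
$\frac{1}{P{\left(-10,12 \right)} + j{\left(-7 \right)} \left(-44\right)} = \frac{1}{\left(-1 + 2 \left(-10\right)\right) + 9 \left(-7\right) \left(1 - 7\right) \left(-44\right)} = \frac{1}{\left(-1 - 20\right) + 9 \left(-7\right) \left(-6\right) \left(-44\right)} = \frac{1}{-21 + 378 \left(-44\right)} = \frac{1}{-21 - 16632} = \frac{1}{-16653} = - \frac{1}{16653}$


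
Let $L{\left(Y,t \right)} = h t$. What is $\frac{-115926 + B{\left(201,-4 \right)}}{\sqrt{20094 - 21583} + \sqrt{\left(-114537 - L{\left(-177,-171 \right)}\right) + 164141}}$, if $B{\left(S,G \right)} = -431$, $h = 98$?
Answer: $- \frac{116357}{\sqrt{66362} + i \sqrt{1489}} \approx -441.77 + 66.173 i$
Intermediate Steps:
$L{\left(Y,t \right)} = 98 t$
$\frac{-115926 + B{\left(201,-4 \right)}}{\sqrt{20094 - 21583} + \sqrt{\left(-114537 - L{\left(-177,-171 \right)}\right) + 164141}} = \frac{-115926 - 431}{\sqrt{20094 - 21583} + \sqrt{\left(-114537 - 98 \left(-171\right)\right) + 164141}} = - \frac{116357}{\sqrt{-1489} + \sqrt{\left(-114537 - -16758\right) + 164141}} = - \frac{116357}{i \sqrt{1489} + \sqrt{\left(-114537 + 16758\right) + 164141}} = - \frac{116357}{i \sqrt{1489} + \sqrt{-97779 + 164141}} = - \frac{116357}{i \sqrt{1489} + \sqrt{66362}} = - \frac{116357}{\sqrt{66362} + i \sqrt{1489}}$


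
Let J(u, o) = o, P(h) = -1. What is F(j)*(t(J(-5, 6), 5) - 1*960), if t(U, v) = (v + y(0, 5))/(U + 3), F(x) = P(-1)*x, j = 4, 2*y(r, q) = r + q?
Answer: 11510/3 ≈ 3836.7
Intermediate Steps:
y(r, q) = q/2 + r/2 (y(r, q) = (r + q)/2 = (q + r)/2 = q/2 + r/2)
F(x) = -x
t(U, v) = (5/2 + v)/(3 + U) (t(U, v) = (v + ((1/2)*5 + (1/2)*0))/(U + 3) = (v + (5/2 + 0))/(3 + U) = (v + 5/2)/(3 + U) = (5/2 + v)/(3 + U))
F(j)*(t(J(-5, 6), 5) - 1*960) = (-1*4)*((5/2 + 5)/(3 + 6) - 1*960) = -4*((15/2)/9 - 960) = -4*((1/9)*(15/2) - 960) = -4*(5/6 - 960) = -4*(-5755/6) = 11510/3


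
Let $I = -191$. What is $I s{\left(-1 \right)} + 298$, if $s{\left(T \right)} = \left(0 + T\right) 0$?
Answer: $298$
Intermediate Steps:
$s{\left(T \right)} = 0$ ($s{\left(T \right)} = T 0 = 0$)
$I s{\left(-1 \right)} + 298 = \left(-191\right) 0 + 298 = 0 + 298 = 298$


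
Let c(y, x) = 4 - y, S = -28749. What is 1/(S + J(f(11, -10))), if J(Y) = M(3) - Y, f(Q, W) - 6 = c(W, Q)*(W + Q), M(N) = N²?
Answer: -1/28760 ≈ -3.4771e-5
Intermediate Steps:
f(Q, W) = 6 + (4 - W)*(Q + W) (f(Q, W) = 6 + (4 - W)*(W + Q) = 6 + (4 - W)*(Q + W))
J(Y) = 9 - Y (J(Y) = 3² - Y = 9 - Y)
1/(S + J(f(11, -10))) = 1/(-28749 + (9 - (6 - 1*11*(-4 - 10) - 1*(-10)*(-4 - 10)))) = 1/(-28749 + (9 - (6 - 1*11*(-14) - 1*(-10)*(-14)))) = 1/(-28749 + (9 - (6 + 154 - 140))) = 1/(-28749 + (9 - 1*20)) = 1/(-28749 + (9 - 20)) = 1/(-28749 - 11) = 1/(-28760) = -1/28760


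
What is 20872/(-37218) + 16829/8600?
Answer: 223421261/160037400 ≈ 1.3961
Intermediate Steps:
20872/(-37218) + 16829/8600 = 20872*(-1/37218) + 16829*(1/8600) = -10436/18609 + 16829/8600 = 223421261/160037400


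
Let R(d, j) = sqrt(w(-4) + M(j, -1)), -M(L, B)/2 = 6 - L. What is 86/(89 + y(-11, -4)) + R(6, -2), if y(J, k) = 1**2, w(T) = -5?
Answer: 43/45 + I*sqrt(21) ≈ 0.95556 + 4.5826*I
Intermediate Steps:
M(L, B) = -12 + 2*L (M(L, B) = -2*(6 - L) = -12 + 2*L)
y(J, k) = 1
R(d, j) = sqrt(-17 + 2*j) (R(d, j) = sqrt(-5 + (-12 + 2*j)) = sqrt(-17 + 2*j))
86/(89 + y(-11, -4)) + R(6, -2) = 86/(89 + 1) + sqrt(-17 + 2*(-2)) = 86/90 + sqrt(-17 - 4) = (1/90)*86 + sqrt(-21) = 43/45 + I*sqrt(21)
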